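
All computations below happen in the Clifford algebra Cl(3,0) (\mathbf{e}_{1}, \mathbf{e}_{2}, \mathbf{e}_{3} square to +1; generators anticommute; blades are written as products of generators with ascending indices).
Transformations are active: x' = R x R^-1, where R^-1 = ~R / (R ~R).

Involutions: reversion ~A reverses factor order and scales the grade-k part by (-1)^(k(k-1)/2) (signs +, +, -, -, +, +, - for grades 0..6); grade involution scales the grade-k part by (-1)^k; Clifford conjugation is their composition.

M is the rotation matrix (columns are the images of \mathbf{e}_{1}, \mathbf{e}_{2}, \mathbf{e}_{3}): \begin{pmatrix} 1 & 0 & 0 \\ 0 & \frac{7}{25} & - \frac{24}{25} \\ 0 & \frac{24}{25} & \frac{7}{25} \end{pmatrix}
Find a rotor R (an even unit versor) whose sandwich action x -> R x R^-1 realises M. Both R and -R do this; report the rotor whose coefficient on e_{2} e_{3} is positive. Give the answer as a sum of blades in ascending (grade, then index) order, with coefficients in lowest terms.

Method: write R = a + b12*e_{1} e_{2} + b13*e_{1} e_{3} + b23*e_{2} e_{3} with a^2 + b12^2 + b13^2 + b23^2 = 1 (so R^-1 = ~R). Expanding the columns R e_j ~R gives tr M = 4a^2 - 1 and, from the antisymmetric part, M21 - M12 = -4a*b12, M13 - M31 = 4a*b13, M32 - M23 = -4a*b23.
Here tr M = \frac{39}{25}, so a^2 = (1 + tr M)/4 = \frac{16}{25} and a = ±\frac{4}{5}. Taking a = \frac{4}{5}: M21 - M12 = 0, M13 - M31 = 0, M32 - M23 = \frac{48}{25}, giving b12 = 0, b13 = 0, b23 = -\frac{3}{5}, i.e. R = \frac{4}{5} - \frac{3}{5} e_{2} e_{3}.
Its e_{2} e_{3} coefficient is negative, so report the other preimage -R.
Answer: -\frac{4}{5} + \frac{3}{5} e_{2} e_{3}. Note: both R and -R realise this M (trace \frac{39}{25}); the covering map identifies them, and the e_{2} e_{3}-coefficient sign is the tie-breaker.


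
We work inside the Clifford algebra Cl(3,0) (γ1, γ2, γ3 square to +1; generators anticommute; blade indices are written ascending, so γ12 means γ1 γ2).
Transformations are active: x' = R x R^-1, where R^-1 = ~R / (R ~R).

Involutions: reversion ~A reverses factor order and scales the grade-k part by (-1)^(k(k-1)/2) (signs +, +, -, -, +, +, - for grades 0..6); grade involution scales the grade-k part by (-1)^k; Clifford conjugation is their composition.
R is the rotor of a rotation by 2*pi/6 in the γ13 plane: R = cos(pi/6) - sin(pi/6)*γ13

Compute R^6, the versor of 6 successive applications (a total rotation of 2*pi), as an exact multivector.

Half-angle bookkeeping: 6 applications in γ13 add up to rotor phase 6*pi/6 = pi, so R^6 = cos(pi) - sin(pi)*γ13.
cos(pi) = -1 and sin(pi) = 0, so R^6 = -1. The total rotation 2*pi is 1 full turn, so every vector returns to itself, yet the rotor is -1, on the OTHER sheet of the double cover (an odd number of 2*pi turns).
Answer: -1


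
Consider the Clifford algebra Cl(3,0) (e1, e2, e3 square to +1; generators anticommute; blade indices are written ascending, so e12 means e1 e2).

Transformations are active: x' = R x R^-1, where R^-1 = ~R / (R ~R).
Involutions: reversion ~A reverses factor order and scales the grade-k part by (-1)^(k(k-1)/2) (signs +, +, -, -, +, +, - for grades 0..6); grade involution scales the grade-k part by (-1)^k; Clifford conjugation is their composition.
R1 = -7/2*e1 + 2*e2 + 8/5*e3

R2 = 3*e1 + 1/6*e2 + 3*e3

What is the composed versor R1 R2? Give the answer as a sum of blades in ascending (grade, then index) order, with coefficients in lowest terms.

Distribute over the terms of R1 (each basis-blade product reordered to ascending indices, repeated generators contracted through their squares):
(-7/2*e1) R2 = -21/2 - 7/12*e12 - 21/2*e13
(2*e2) R2 = 1/3 - 6*e12 + 6*e23
(8/5*e3) R2 = 24/5 - 24/5*e13 - 4/15*e23
Summing the partial products and collecting blades:
Answer: -161/30 - 79/12*e12 - 153/10*e13 + 86/15*e23


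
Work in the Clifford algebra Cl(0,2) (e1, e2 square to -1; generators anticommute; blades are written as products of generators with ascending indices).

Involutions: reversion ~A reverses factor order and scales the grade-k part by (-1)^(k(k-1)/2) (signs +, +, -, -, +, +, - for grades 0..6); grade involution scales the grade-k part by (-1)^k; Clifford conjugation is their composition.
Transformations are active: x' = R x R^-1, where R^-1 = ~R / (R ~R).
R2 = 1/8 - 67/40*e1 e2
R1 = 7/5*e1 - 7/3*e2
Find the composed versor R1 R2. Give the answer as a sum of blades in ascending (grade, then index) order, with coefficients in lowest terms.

Distribute over the terms of R1 (each basis-blade product reordered to ascending indices, repeated generators contracted through their squares):
(7/5*e1) R2 = 7/40*e1 + 469/200*e2
(-7/3*e2) R2 = 469/120*e1 - 7/24*e2
Summing the partial products and collecting blades:
Answer: 49/12*e1 + 154/75*e2


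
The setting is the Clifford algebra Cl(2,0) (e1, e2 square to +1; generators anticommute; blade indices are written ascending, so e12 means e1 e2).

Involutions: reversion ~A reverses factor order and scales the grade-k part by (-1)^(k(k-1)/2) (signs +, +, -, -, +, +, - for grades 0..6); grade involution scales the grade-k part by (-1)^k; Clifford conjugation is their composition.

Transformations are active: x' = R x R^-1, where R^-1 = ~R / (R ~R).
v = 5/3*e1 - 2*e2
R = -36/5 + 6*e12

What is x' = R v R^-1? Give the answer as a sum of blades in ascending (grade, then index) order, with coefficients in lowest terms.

~R = -36/5 - 6*e12, and R ~R = 2196/25, so R^-1 = ~R / (2196/25).
R v = -24*e1 + 22/5*e2
Answer: 415/183*e1 + 78/61*e2


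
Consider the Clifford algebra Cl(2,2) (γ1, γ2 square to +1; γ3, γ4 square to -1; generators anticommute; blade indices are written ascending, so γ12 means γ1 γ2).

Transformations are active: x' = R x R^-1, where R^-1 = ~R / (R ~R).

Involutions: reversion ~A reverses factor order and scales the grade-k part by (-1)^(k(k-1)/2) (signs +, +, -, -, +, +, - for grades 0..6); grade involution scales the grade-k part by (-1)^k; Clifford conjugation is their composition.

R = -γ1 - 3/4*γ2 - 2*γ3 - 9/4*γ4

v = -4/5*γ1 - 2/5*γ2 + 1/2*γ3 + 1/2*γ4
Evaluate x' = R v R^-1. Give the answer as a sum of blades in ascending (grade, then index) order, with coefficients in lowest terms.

~R = -γ1 - 3/4*γ2 - 2*γ3 - 9/4*γ4, and R ~R = -15/2, so R^-1 = ~R / (-15/2).
R v = 129/40 - 1/5*γ12 - 21/10*γ13 - 23/10*γ14 - 47/40*γ23 - 51/40*γ24 + 1/8*γ34
Answer: 83/50*γ1 + 209/200*γ2 + 61/50*γ3 + 287/200*γ4


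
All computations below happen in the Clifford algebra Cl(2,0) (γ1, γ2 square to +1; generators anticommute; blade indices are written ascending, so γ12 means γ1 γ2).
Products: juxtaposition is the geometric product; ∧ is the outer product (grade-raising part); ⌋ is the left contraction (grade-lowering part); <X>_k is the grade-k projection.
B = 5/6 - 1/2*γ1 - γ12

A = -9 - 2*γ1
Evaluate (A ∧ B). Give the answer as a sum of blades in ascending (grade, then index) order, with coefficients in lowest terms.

step 1: -15/2 + 17/6*γ1 + 9*γ12
Answer: -15/2 + 17/6*γ1 + 9*γ12


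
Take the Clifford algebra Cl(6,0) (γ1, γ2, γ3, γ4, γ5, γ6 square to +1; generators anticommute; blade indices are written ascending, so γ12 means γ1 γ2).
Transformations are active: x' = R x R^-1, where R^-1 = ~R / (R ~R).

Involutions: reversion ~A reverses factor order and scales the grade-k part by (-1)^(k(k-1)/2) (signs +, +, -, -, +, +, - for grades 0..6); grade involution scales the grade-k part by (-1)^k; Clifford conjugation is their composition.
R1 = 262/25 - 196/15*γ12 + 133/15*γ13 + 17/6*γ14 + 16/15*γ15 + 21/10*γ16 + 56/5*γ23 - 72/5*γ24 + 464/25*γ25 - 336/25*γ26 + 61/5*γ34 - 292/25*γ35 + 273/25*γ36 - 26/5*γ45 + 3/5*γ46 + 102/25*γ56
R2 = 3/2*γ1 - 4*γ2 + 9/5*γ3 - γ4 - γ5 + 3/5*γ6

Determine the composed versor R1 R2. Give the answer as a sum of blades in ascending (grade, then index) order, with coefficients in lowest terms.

Distribute over the terms of R2 (each basis-blade product reordered to ascending indices, repeated generators contracted through their squares):
R1 (3/2*γ1) = 393/25*γ1 + 98/5*γ2 - 133/10*γ3 - 17/4*γ4 - 8/5*γ5 - 63/20*γ6 + 84/5*γ123 - 108/5*γ124 + 696/25*γ125 - 504/25*γ126 + 183/10*γ134 - 438/25*γ135 + 819/50*γ136 - 39/5*γ145 + 9/10*γ146 + 153/25*γ156
R1 (-4*γ2) = 784/15*γ1 - 1048/25*γ2 + 224/5*γ3 - 288/5*γ4 + 1856/25*γ5 - 1344/25*γ6 + 532/15*γ123 + 34/3*γ124 + 64/15*γ125 + 42/5*γ126 - 244/5*γ234 + 1168/25*γ235 - 1092/25*γ236 + 104/5*γ245 - 12/5*γ246 - 408/25*γ256
R1 (9/5*γ3) = 399/25*γ1 + 504/25*γ2 + 2358/125*γ3 - 549/25*γ4 + 2628/125*γ5 - 2457/125*γ6 - 588/25*γ123 - 51/10*γ134 - 48/25*γ135 - 189/50*γ136 + 648/25*γ234 - 4176/125*γ235 + 3024/125*γ236 - 234/25*γ345 + 27/25*γ346 + 918/125*γ356
R1 (-γ4) = -17/6*γ1 + 72/5*γ2 - 61/5*γ3 - 262/25*γ4 - 26/5*γ5 + 3/5*γ6 + 196/15*γ124 - 133/15*γ134 + 16/15*γ145 + 21/10*γ146 - 56/5*γ234 + 464/25*γ245 - 336/25*γ246 - 292/25*γ345 + 273/25*γ346 - 102/25*γ456
R1 (-γ5) = -16/15*γ1 - 464/25*γ2 + 292/25*γ3 + 26/5*γ4 - 262/25*γ5 + 102/25*γ6 + 196/15*γ125 - 133/15*γ135 - 17/6*γ145 + 21/10*γ156 - 56/5*γ235 + 72/5*γ245 - 336/25*γ256 - 61/5*γ345 + 273/25*γ356 + 3/5*γ456
R1 (3/5*γ6) = 63/50*γ1 - 1008/125*γ2 + 819/125*γ3 + 9/25*γ4 + 306/125*γ5 + 786/125*γ6 - 196/25*γ126 + 133/25*γ136 + 17/10*γ146 + 16/25*γ156 + 168/25*γ236 - 216/25*γ246 + 1392/125*γ256 + 183/25*γ346 - 876/125*γ356 - 78/25*γ456
Summing the partial products and collecting blades:
Answer: 6098/75*γ1 - 1798/125*γ2 + 14099/250*γ3 - 8873/100*γ4 + 10054/125*γ5 - 32799/500*γ6 + 2156/75*γ123 + 14/5*γ124 + 3388/75*γ125 - 98/5*γ126 + 13/3*γ134 - 2123/75*γ135 + 448/25*γ136 - 287/30*γ145 + 47/10*γ146 + 443/50*γ156 - 852/25*γ234 + 264/125*γ235 - 1596/125*γ236 + 1344/25*γ245 - 612/25*γ246 - 2328/125*γ256 - 831/25*γ345 + 483/25*γ346 + 1407/125*γ356 - 33/5*γ456


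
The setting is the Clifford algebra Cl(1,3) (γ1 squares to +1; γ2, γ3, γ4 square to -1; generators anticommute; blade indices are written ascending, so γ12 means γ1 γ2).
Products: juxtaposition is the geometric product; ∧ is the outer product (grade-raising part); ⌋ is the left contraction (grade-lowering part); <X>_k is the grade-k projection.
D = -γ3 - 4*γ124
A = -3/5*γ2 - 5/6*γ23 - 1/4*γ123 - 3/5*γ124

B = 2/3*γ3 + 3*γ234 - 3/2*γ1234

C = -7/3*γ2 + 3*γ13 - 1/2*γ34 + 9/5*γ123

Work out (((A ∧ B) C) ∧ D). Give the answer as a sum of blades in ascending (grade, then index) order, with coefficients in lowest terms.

step 1: -2/5*γ23 + 2/5*γ1234
step 2: 18/25*γ1 + 14/15*γ3 + 18/25*γ4 + 7/5*γ12 - 7/5*γ24 + 14/15*γ134
step 3: -18/25*γ13 + 18/25*γ34 - 7/5*γ123 - 7/5*γ234 - 56/15*γ1234
Answer: -18/25*γ13 + 18/25*γ34 - 7/5*γ123 - 7/5*γ234 - 56/15*γ1234


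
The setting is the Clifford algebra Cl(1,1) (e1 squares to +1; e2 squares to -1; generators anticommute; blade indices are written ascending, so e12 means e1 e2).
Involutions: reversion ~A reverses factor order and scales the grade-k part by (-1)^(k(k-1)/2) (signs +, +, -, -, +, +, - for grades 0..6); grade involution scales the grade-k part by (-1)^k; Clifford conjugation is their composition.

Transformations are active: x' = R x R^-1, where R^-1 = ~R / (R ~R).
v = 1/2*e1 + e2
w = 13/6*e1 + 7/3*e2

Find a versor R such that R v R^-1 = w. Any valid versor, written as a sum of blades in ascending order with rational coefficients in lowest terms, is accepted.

R = v + w = 8/3*e1 + 10/3*e2 works: the equal norms (-3/4) guarantee its sandwich swaps v into w.
Answer: 8/3*e1 + 10/3*e2


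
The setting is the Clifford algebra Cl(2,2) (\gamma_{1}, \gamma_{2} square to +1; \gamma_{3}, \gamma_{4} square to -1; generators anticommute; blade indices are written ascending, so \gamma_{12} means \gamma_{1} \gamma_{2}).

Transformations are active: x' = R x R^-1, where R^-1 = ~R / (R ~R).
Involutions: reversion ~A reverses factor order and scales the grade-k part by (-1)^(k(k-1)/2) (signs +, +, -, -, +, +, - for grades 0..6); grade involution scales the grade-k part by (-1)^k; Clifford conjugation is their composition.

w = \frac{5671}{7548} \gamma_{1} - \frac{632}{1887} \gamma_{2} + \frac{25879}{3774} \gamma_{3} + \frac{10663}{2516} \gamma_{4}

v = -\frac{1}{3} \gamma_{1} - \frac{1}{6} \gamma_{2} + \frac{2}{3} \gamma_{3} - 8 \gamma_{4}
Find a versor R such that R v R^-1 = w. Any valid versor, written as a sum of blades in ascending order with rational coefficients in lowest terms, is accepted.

Equal squares first: v^2 = w^2 = -\frac{2315}{36}. Then v + w = \frac{3155}{7548} \gamma_{1} - \frac{631}{1258} \gamma_{2} + \frac{9465}{1258} \gamma_{3} - \frac{9465}{2516} \gamma_{4} is a versor taking v to w, provided it is invertible.
Answer: \frac{3155}{7548} \gamma_{1} - \frac{631}{1258} \gamma_{2} + \frac{9465}{1258} \gamma_{3} - \frac{9465}{2516} \gamma_{4}


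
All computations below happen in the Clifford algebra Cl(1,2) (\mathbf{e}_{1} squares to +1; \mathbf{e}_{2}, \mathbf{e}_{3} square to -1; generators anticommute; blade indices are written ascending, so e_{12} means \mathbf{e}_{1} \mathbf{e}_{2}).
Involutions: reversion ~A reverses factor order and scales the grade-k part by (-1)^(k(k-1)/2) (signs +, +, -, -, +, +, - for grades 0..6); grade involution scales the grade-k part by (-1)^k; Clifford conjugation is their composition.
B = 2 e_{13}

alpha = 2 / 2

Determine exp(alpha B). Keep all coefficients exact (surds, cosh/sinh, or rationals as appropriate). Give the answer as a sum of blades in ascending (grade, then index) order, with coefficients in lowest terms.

B^2 = (2)^2*(e_{13})^2 = 4*(+1) = 4 (a basis 2-blade squares to minus the product of its generators' squares).
B^2 = 4 — the series telescopes hyperbolically here: l = 2, alpha*l = 2, so exp(alpha B) = cosh(2) + (sinh(2)/2)*B = \cosh{\left(2 \right)} + (\frac{\sinh{\left(2 \right)}}{2})*B.
Answer: \cosh{\left(2 \right)} + \sinh{\left(2 \right)} e_{13}


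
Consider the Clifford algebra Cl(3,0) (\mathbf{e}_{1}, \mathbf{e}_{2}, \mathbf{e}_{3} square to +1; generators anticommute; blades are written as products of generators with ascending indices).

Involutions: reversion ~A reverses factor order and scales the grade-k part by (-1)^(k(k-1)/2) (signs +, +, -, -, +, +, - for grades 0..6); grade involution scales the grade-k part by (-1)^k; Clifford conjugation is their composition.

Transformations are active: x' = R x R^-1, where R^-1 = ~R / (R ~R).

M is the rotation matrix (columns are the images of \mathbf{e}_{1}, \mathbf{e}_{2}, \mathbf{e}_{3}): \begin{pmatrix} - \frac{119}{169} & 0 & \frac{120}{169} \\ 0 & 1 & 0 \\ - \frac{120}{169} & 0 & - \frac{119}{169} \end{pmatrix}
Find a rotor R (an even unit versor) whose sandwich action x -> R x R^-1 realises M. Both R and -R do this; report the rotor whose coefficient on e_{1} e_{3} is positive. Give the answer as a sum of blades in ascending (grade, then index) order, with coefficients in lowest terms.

Method: write R = a + b12*e_{1} e_{2} + b13*e_{1} e_{3} + b23*e_{2} e_{3} with a^2 + b12^2 + b13^2 + b23^2 = 1 (so R^-1 = ~R). Expanding the columns R e_j ~R gives tr M = 4a^2 - 1 and, from the antisymmetric part, M21 - M12 = -4a*b12, M13 - M31 = 4a*b13, M32 - M23 = -4a*b23.
Here tr M = -\frac{69}{169}, so a^2 = (1 + tr M)/4 = \frac{25}{169} and a = ±\frac{5}{13}. Taking a = \frac{5}{13}: M21 - M12 = 0, M13 - M31 = \frac{240}{169}, M32 - M23 = 0, giving b12 = 0, b13 = \frac{12}{13}, b23 = 0, i.e. R = \frac{5}{13} + \frac{12}{13} e_{1} e_{3}.
Its e_{1} e_{3} coefficient is already positive.
Answer: \frac{5}{13} + \frac{12}{13} e_{1} e_{3}. Sheet selection: the two-to-one cover makes ±R indistinguishable at the matrix level (trace -\frac{69}{169}), so uniqueness comes from the required sign on e_{1} e_{3}.


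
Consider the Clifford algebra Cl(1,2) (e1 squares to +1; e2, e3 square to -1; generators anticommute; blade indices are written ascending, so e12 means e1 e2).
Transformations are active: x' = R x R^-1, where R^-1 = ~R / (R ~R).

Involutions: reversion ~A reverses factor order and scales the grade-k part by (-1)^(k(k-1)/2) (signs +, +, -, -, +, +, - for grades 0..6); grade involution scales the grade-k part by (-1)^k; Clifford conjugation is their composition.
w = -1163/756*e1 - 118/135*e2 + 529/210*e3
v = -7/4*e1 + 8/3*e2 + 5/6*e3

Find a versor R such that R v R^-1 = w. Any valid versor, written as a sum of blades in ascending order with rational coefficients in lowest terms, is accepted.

Key observation: q(v) = q(w) = -683/144 (sandwiches preserve the norm), so R = v + w = -1243/378*e1 + 242/135*e2 + 352/105*e3 works whenever it is invertible — the component of v along it is kept and (v - w)/2 reverses, sending v to w.
Answer: -1243/378*e1 + 242/135*e2 + 352/105*e3


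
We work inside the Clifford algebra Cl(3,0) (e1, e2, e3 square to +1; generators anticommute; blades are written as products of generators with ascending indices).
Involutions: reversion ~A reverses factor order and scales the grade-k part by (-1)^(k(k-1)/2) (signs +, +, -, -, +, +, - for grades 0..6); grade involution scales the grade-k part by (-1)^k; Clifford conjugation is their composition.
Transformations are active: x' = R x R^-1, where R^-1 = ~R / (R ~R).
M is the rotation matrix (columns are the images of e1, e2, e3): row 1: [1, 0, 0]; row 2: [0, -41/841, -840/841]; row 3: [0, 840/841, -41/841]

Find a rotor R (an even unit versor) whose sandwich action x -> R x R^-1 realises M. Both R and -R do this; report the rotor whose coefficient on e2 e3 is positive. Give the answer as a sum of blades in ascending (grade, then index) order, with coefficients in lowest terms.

Method: write R = a + b12*e1 e2 + b13*e1 e3 + b23*e2 e3 with a^2 + b12^2 + b13^2 + b23^2 = 1 (so R^-1 = ~R). Expanding the columns R e_j ~R gives tr M = 4a^2 - 1 and, from the antisymmetric part, M21 - M12 = -4a*b12, M13 - M31 = 4a*b13, M32 - M23 = -4a*b23.
Here tr M = 759/841, so a^2 = (1 + tr M)/4 = 400/841 and a = ±20/29. Taking a = 20/29: M21 - M12 = 0, M13 - M31 = 0, M32 - M23 = 1680/841, giving b12 = 0, b13 = 0, b23 = -21/29, i.e. R = 20/29 - 21/29*e2 e3.
Its e2 e3 coefficient is negative, so report the other preimage -R.
Answer: -20/29 + 21/29*e2 e3. Recall the cover is two-to-one: with M of trace 759/841, both preimages act alike, and the stated e2 e3 sign chooses the sheet.


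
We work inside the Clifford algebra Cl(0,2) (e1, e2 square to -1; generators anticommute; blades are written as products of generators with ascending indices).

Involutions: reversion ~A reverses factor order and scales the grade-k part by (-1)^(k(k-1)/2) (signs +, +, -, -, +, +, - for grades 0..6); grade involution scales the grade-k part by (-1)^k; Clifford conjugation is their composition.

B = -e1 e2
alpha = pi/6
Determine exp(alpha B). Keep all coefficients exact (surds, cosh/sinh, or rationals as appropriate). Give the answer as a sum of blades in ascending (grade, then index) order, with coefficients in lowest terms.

B^2 = (-1)^2*(e1 e2)^2 = 1*(-1) = -1 (a basis 2-blade squares to minus the product of its generators' squares).
B^2 = -1 — since the square is negative, the closed form is circular: l = 1, alpha*l = pi/6, so exp(alpha B) = cos(pi/6) + (sin(pi/6)/1)*B = sqrt(3)/2 + (1/2)*B.
Answer: sqrt(3)/2 - 1/2*e1 e2


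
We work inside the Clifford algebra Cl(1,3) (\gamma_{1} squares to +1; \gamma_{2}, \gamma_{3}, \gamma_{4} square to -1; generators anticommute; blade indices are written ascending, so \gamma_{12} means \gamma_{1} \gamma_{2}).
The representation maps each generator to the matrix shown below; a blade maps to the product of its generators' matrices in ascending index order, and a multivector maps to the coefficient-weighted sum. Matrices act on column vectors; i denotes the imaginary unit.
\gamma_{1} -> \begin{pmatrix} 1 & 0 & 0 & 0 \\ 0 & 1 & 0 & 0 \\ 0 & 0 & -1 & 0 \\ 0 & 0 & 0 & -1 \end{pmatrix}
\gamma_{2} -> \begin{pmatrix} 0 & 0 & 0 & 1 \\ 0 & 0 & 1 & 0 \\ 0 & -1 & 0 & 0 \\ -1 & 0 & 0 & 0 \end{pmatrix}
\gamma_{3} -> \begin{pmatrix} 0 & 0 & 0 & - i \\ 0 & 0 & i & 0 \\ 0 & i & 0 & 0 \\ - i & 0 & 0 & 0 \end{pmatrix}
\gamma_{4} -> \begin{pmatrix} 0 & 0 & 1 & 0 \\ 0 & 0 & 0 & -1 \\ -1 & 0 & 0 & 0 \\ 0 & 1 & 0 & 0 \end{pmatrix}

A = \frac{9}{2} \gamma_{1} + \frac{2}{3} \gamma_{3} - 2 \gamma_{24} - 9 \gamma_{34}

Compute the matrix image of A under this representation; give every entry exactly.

Bivector images (products of the table entries): rho(\gamma_{24}) = rho(\gamma_{2})rho(\gamma_{4}) = \begin{pmatrix} 0 & 1 & 0 & 0 \\ -1 & 0 & 0 & 0 \\ 0 & 0 & 0 & 1 \\ 0 & 0 & -1 & 0 \end{pmatrix}; rho(\gamma_{34}) = rho(\gamma_{3})rho(\gamma_{4}) = \begin{pmatrix} 0 & - i & 0 & 0 \\ - i & 0 & 0 & 0 \\ 0 & 0 & 0 & - i \\ 0 & 0 & - i & 0 \end{pmatrix}.
M = (\frac{9}{2})*rho(\gamma_{1}) + (\frac{2}{3})*rho(\gamma_{3}) + (-2)*rho(\gamma_{24}) + (-9)*rho(\gamma_{34}), summed entrywise:
Answer: \begin{pmatrix} \frac{9}{2} & -2 + 9 i & 0 & - \frac{2 i}{3} \\ 2 + 9 i & \frac{9}{2} & \frac{2 i}{3} & 0 \\ 0 & \frac{2 i}{3} & - \frac{9}{2} & -2 + 9 i \\ - \frac{2 i}{3} & 0 & 2 + 9 i & - \frac{9}{2} \end{pmatrix}


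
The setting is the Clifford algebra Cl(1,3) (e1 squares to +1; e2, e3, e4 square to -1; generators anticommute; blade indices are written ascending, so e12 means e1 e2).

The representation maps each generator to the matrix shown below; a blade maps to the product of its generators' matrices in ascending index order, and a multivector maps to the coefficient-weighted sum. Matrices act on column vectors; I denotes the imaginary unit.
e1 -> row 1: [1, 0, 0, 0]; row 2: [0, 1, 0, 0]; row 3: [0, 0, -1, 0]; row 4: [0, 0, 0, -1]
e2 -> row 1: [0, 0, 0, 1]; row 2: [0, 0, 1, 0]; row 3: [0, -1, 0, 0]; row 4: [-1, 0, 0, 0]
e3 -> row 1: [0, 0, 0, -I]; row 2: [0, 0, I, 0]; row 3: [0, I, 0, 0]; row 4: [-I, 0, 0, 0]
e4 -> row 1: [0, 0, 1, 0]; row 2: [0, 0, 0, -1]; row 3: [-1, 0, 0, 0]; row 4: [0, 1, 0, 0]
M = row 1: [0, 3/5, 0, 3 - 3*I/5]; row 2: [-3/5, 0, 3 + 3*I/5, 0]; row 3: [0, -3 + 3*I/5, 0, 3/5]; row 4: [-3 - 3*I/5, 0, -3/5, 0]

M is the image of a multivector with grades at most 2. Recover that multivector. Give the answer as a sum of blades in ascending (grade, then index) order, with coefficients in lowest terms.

Method: the blade images are trace-orthogonal — tr(rho(e_A) rho(e_B)^-1) = 4 if A = B and 0 otherwise — and rho(e_A)^-1 = (e_A)^2 * rho(e_A) with (e_A)^2 = +1 or -1, so the coefficient of e_A in the preimage is (e_A)^2 * tr(M rho(e_A))/4.
Nonzero projections over blades of grade <= 2: e2: (e2)^2 = -1, tr(M rho(e2)) = -12, coefficient 3; e3: (e3)^2 = -1, tr(M rho(e3)) = -12/5, coefficient 3/5; e24: (e24)^2 = -1, tr(M rho(e24)) = -12/5, coefficient 3/5. Every other blade of grade <= 2 projects to 0.
Answer: 3*e2 + 3/5*e3 + 3/5*e24


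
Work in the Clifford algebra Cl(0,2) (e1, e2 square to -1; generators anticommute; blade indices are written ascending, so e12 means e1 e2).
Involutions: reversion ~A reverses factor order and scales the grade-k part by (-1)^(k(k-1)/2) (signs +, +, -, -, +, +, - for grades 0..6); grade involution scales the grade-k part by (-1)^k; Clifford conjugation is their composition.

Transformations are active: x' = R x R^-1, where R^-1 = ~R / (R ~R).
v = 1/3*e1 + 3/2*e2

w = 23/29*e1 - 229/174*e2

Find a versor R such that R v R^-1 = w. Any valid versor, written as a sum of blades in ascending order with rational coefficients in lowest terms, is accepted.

Take R = v + w = 98/87*e1 + 16/87*e2. Because q(v) = q(w) = -85/36, conjugation by R sends v exactly to w.
Answer: 98/87*e1 + 16/87*e2


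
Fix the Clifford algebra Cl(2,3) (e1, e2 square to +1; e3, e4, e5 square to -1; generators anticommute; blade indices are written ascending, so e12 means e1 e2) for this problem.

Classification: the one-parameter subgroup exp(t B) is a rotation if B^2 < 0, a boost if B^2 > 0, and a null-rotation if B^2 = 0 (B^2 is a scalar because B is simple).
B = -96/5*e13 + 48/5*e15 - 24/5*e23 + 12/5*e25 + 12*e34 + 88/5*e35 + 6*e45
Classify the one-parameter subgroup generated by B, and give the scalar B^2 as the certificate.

B^2 term by term: the squares give (-96/5)^2*(e13)^2 + (48/5)^2*(e15)^2 + (-24/5)^2*(e23)^2 + (12/5)^2*(e25)^2 + (12)^2*(e34)^2 + (88/5)^2*(e35)^2 + (6)^2*(e45)^2 = 9216/25*(+1) + 2304/25*(+1) + 576/25*(+1) + 144/25*(+1) + 144*(-1) + 7744/25*(-1) + 36*(-1) = -4/25 (each basis 2-blade squares to minus the product of its generators' squares); cross terms between blades sharing an index anticommute and cancel; the commuting (index-disjoint) pairs give grade-4 terms 2*c*c'*(blade product), which cancel blade by blade — e1235: 2304/25 - 2304/25 = 0; e1345: -1152/5 + 1152/5 = 0; e2345: -288/5 + 288/5 = 0 — confirming B is simple. So B^2 = -4/25.
Answer: rotation, certificate B^2 = -4/25. B^2 = -4/25 is basis-independent, so its sign is the whole story.


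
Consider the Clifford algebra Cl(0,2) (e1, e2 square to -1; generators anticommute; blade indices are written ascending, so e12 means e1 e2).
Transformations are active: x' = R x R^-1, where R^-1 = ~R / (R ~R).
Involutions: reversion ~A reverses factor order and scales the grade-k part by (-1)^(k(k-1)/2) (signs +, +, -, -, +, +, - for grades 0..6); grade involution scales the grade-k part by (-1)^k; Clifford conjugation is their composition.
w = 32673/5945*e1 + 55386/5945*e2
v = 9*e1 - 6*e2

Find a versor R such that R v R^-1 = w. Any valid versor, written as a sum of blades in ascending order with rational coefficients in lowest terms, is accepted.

The midline construction: v and w both square to -117, so reflecting in their sum 86178/5945*e1 + 19716/5945*e2 exchanges them.
Answer: 86178/5945*e1 + 19716/5945*e2


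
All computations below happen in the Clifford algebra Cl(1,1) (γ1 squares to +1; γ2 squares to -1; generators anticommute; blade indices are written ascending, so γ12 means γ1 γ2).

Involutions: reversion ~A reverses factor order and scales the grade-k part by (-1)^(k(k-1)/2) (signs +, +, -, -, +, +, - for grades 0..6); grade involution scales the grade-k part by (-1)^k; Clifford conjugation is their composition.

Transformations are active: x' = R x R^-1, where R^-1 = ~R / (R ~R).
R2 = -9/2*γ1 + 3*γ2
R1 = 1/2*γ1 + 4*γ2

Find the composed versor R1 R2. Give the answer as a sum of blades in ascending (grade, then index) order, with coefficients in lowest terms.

Distribute over the terms of R1 (each basis-blade product reordered to ascending indices, repeated generators contracted through their squares):
(1/2*γ1) R2 = -9/4 + 3/2*γ12
(4*γ2) R2 = -12 + 18*γ12
Summing the partial products and collecting blades:
Answer: -57/4 + 39/2*γ12


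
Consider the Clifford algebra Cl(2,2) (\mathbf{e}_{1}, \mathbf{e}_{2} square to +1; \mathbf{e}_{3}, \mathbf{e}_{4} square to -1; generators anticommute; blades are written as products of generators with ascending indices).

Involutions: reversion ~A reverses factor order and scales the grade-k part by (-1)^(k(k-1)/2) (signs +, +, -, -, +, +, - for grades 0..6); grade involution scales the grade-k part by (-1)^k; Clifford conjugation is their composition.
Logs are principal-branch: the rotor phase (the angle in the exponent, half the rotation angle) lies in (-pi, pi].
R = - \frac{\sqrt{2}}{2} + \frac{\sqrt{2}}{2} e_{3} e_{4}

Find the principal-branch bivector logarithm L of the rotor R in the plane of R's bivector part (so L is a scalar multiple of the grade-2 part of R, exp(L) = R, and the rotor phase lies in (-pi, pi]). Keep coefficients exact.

The scalar part of R is - \frac{\sqrt{2}}{2}, and that scalar determines the rotor phase on the principal branch; recovering the unit plane as bivector-part over sine of the phase gives L = phase * plane.
Concretely: cos(phase) = - \frac{\sqrt{2}}{2} gives phase = ±\frac{3 \pi}{4}, and since phase/sin(phase) is even the sign is immaterial: L = (phase/sin(phase)) * <R>_2 = (\frac{3 \sqrt{2} \pi}{4}) * <R>_2.
Answer: \frac{3 \pi}{4} e_{3} e_{4}


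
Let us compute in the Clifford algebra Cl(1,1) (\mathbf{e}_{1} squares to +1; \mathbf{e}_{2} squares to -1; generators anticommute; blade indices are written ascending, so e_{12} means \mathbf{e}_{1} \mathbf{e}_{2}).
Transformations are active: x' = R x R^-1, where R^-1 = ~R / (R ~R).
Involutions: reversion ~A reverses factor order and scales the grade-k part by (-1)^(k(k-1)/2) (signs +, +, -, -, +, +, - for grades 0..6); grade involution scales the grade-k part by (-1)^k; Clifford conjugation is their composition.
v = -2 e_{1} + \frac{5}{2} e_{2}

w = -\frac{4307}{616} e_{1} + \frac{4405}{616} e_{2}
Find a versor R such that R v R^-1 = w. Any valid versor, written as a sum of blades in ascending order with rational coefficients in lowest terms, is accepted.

Reasoning: v^2 = w^2 = -\frac{9}{4} since conjugation preserves the quadratic form; R = v + w = -\frac{5539}{616} e_{1} + \frac{5945}{616} e_{2} is then valid when invertible, keeping its own part and reversing (v - w)/2.
Answer: -\frac{5539}{616} e_{1} + \frac{5945}{616} e_{2}


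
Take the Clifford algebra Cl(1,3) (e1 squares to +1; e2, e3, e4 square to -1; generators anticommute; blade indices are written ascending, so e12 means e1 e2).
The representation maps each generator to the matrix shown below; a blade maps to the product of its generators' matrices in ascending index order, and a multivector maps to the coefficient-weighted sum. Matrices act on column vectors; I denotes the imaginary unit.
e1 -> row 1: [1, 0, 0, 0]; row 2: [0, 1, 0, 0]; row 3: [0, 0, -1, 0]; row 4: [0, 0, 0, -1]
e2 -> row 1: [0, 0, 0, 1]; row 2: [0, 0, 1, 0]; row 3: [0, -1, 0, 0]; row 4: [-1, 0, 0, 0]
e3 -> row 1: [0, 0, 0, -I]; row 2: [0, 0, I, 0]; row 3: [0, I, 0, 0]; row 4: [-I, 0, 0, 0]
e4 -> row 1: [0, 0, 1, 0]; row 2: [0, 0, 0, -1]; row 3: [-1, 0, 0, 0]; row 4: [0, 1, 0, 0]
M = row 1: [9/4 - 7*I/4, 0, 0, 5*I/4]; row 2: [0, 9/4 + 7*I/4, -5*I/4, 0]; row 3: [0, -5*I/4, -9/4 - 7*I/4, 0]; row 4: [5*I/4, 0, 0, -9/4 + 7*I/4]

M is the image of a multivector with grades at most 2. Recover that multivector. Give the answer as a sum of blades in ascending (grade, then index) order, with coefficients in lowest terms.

Method: the blade images are trace-orthogonal — tr(rho(e_A) rho(e_B)^-1) = 4 if A = B and 0 otherwise — and rho(e_A)^-1 = (e_A)^2 * rho(e_A) with (e_A)^2 = +1 or -1, so the coefficient of e_A in the preimage is (e_A)^2 * tr(M rho(e_A))/4.
Nonzero projections over blades of grade <= 2: e1: (e1)^2 = +1, tr(M rho(e1)) = 9, coefficient 9/4; e3: (e3)^2 = -1, tr(M rho(e3)) = 5, coefficient -5/4; e23: (e23)^2 = -1, tr(M rho(e23)) = -7, coefficient 7/4. Every other blade of grade <= 2 projects to 0.
Answer: 9/4*e1 - 5/4*e3 + 7/4*e23


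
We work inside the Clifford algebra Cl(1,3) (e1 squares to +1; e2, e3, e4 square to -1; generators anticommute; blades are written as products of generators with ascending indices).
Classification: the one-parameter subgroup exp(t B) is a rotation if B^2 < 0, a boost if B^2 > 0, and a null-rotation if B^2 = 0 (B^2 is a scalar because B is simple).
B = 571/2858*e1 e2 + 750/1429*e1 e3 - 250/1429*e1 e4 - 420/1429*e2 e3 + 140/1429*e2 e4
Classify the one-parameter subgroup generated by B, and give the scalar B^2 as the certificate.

B^2 term by term: the squares give (571/2858)^2*(e1 e2)^2 + (750/1429)^2*(e1 e3)^2 + (-250/1429)^2*(e1 e4)^2 + (-420/1429)^2*(e2 e3)^2 + (140/1429)^2*(e2 e4)^2 = 326041/8168164*(+1) + 562500/2042041*(+1) + 62500/2042041*(+1) + 176400/2042041*(-1) + 19600/2042041*(-1) = 1/4 (each basis 2-blade squares to minus the product of its generators' squares); cross terms between blades sharing an index anticommute and cancel; the commuting (index-disjoint) pairs give grade-4 terms 2*c*c'*(blade product), which cancel blade by blade — e1 e2 e3 e4: -210000/2042041 + 210000/2042041 = 0 — confirming B is simple. So B^2 = 1/4.
Answer: boost, certificate B^2 = 1/4. The invariant at work: B^2 = 1/4 is unchanged by conjugation, hence its sign classifies the subgroup whatever basis B is written in.


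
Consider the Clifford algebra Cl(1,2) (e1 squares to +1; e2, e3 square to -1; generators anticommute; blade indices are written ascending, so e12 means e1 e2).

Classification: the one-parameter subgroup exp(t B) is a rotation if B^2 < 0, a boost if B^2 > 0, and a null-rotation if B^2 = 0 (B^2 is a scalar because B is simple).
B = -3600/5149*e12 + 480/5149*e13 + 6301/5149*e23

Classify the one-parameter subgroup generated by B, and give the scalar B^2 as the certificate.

B^2 term by term: the squares give (-3600/5149)^2*(e12)^2 + (480/5149)^2*(e13)^2 + (6301/5149)^2*(e23)^2 = 12960000/26512201*(+1) + 230400/26512201*(+1) + 39702601/26512201*(-1) = -1 (each basis 2-blade squares to minus the product of its generators' squares); cross terms between blades sharing an index anticommute and cancel. So B^2 = -1.
Answer: rotation, certificate B^2 = -1. One invariant decides it: the square -1 survives every conjugation, and its sign is exactly the classification.


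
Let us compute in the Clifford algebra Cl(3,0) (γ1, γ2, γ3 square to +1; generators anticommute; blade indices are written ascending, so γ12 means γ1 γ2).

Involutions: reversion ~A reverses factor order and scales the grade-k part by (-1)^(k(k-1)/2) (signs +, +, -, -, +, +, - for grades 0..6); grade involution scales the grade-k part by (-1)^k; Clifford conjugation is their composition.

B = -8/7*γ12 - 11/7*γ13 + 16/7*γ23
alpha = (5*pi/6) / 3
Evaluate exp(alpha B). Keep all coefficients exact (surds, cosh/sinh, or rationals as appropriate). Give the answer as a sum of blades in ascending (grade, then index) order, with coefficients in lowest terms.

B^2 term by term: the squares give (-8/7)^2*(γ12)^2 + (-11/7)^2*(γ13)^2 + (16/7)^2*(γ23)^2 = 64/49*(-1) + 121/49*(-1) + 256/49*(-1) = -9 (each basis 2-blade squares to minus the product of its generators' squares); cross terms between blades sharing an index anticommute and cancel. So B^2 = -9.
B^2 = -9 — since the square is negative, the closed form is circular: l = 3, alpha*l = 5*pi/6, so exp(alpha B) = cos(5*pi/6) + (sin(5*pi/6)/3)*B = -sqrt(3)/2 + (1/6)*B.
Answer: -sqrt(3)/2 - 4/21*γ12 - 11/42*γ13 + 8/21*γ23


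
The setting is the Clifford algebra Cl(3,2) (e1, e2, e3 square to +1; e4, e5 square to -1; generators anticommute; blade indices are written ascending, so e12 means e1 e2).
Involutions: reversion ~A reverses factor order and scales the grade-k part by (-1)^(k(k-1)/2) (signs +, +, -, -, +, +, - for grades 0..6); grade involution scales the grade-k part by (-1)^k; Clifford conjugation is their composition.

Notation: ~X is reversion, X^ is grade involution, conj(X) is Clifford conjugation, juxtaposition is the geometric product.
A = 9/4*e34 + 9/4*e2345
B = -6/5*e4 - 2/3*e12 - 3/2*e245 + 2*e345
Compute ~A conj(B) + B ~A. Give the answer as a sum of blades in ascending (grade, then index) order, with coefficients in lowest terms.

first term: -9/2*e2 - 27/40*e3 - 9/2*e5 - 27/40*e235 - 3/2*e1234 - 3/2*e1345
second term: 9/2*e2 + 243/40*e3 - 9/2*e5 + 243/40*e235 + 3/2*e1234 - 3/2*e1345
Answer: 27/5*e3 - 9*e5 + 27/5*e235 - 3*e1345


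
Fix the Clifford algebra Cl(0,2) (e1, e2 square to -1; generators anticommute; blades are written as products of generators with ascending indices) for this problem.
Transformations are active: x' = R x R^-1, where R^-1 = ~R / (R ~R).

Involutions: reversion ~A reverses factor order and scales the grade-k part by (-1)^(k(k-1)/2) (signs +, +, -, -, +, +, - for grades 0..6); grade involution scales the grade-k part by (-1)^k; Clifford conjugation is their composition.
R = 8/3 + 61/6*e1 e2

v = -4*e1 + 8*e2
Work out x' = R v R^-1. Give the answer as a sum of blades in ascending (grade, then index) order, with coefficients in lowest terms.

~R = 8/3 - 61/6*e1 e2, and R ~R = 3977/36, so R^-1 = ~R / (3977/36).
R v = -92*e1 - 58/3*e2
Answer: -1756/3977*e1 - 35528/3977*e2


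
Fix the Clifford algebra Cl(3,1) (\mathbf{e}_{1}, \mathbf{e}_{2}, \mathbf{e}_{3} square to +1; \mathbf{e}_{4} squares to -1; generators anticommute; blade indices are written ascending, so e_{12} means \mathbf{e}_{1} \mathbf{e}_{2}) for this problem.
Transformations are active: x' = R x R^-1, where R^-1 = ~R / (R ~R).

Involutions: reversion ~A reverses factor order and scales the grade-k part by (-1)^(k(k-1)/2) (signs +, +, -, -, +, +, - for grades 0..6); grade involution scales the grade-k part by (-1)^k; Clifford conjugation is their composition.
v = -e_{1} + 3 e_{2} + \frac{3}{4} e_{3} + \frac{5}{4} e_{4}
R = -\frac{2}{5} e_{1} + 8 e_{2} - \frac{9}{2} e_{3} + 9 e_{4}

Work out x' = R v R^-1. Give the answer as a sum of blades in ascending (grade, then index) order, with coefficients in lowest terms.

~R = -\frac{2}{5} e_{1} + 8 e_{2} - \frac{9}{2} e_{3} + 9 e_{4}, and R ~R = \frac{341}{100}, so R^-1 = ~R / (\frac{341}{100}).
R v = \frac{391}{40} + \frac{34}{5} e_{12} - \frac{24}{5} e_{13} + \frac{17}{2} e_{14} + \frac{39}{2} e_{23} - 17 e_{24} - \frac{99}{8} e_{34}
Answer: -\frac{441}{341} e_{1} + \frac{14617}{341} e_{2} - \frac{36213}{1364} e_{3} + \frac{68675}{1364} e_{4}


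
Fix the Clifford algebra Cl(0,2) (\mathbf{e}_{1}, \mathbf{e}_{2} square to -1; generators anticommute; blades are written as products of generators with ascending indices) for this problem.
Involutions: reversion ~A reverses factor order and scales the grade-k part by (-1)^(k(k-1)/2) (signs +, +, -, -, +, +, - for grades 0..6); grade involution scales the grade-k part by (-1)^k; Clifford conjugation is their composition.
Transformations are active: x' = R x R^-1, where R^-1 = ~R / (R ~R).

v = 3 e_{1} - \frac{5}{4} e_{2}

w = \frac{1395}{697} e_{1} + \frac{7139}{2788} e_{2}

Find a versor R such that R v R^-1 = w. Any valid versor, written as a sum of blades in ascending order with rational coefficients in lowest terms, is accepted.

The midline construction: v and w both square to -\frac{169}{16}, so reflecting in their sum \frac{3486}{697} e_{1} + \frac{1827}{1394} e_{2} exchanges them.
Answer: \frac{3486}{697} e_{1} + \frac{1827}{1394} e_{2}


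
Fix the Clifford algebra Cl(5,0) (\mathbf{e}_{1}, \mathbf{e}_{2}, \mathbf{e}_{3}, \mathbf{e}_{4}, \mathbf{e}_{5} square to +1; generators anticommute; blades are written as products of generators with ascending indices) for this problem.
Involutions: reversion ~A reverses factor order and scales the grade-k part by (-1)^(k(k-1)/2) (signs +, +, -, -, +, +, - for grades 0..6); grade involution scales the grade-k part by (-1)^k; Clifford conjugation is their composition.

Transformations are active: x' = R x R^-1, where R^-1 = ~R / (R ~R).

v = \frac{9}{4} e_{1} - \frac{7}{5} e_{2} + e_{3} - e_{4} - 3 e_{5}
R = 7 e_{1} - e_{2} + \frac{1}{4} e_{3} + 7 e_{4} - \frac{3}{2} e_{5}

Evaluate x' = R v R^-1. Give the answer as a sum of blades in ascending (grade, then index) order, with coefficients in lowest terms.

~R = 7 e_{1} - e_{2} + \frac{1}{4} e_{3} + 7 e_{4} - \frac{3}{2} e_{5}, and R ~R = \frac{1621}{16}, so R^-1 = ~R / (\frac{1621}{16}).
R v = \frac{149}{10} - \frac{151}{20} e_{1} e_{2} + \frac{103}{16} e_{1} e_{3} - \frac{91}{4} e_{1} e_{4} - \frac{141}{8} e_{1} e_{5} - \frac{13}{20} e_{2} e_{3} + \frac{54}{5} e_{2} e_{4} + \frac{9}{10} e_{2} e_{5} - \frac{29}{4} e_{3} e_{4} + \frac{3}{4} e_{3} e_{5} - \frac{45}{2} e_{4} e_{5}
Answer: -\frac{6193}{32420} e_{1} + \frac{8963}{8105} e_{2} - \frac{7509}{8105} e_{3} + \frac{24793}{8105} e_{4} + \frac{20739}{8105} e_{5}


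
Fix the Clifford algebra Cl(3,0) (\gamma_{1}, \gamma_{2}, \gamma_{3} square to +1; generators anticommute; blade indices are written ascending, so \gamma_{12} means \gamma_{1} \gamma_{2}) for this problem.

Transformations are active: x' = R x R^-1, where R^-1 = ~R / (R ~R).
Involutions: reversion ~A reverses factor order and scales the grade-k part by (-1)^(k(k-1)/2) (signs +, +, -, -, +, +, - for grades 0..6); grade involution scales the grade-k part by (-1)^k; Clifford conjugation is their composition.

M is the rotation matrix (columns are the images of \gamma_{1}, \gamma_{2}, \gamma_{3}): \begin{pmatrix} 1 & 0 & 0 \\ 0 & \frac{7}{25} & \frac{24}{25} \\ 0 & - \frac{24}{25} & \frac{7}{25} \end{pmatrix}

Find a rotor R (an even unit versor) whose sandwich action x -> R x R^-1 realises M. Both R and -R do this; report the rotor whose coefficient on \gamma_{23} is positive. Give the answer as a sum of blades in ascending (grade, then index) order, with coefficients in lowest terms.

Method: write R = a + b12*\gamma_{12} + b13*\gamma_{13} + b23*\gamma_{23} with a^2 + b12^2 + b13^2 + b23^2 = 1 (so R^-1 = ~R). Expanding the columns R e_j ~R gives tr M = 4a^2 - 1 and, from the antisymmetric part, M21 - M12 = -4a*b12, M13 - M31 = 4a*b13, M32 - M23 = -4a*b23.
Here tr M = \frac{39}{25}, so a^2 = (1 + tr M)/4 = \frac{16}{25} and a = ±\frac{4}{5}. Taking a = \frac{4}{5}: M21 - M12 = 0, M13 - M31 = 0, M32 - M23 = -\frac{48}{25}, giving b12 = 0, b13 = 0, b23 = \frac{3}{5}, i.e. R = \frac{4}{5} + \frac{3}{5} \gamma_{23}.
Its \gamma_{23} coefficient is already positive.
Answer: \frac{4}{5} + \frac{3}{5} \gamma_{23}. Why the constraint matters: R and -R act identically through the sandwich — M has trace \frac{39}{25} either way — so only the sign condition on \gamma_{23} picks one of the two preimages.
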